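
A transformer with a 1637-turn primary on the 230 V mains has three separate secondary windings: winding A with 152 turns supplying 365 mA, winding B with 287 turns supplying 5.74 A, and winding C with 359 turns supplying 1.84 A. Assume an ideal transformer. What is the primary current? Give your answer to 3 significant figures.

V_A = 230 × 152/1637 = 21.356 V; V_B = 230 × 287/1637 = 40.324 V; V_C = 230 × 359/1637 = 50.440 V.
P_out = V_A I_A + V_B I_B + V_C I_C = 21.356×0.365 + 40.324×5.74 + 50.440×1.84 = 7.7950 + 231.46 + 92.809 = 332.06 W.
Ideal ⇒ P_in = P_out, so I_p = P_out/V_p = 332.06/230 = 1.44 A.

I_p ≈ 1.44 A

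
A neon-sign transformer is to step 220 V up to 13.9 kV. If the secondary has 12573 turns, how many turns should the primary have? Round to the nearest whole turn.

N_p = 199 turns

N_p/N_s = V_p/V_s, so N_p = 12573 × 220/13900 = 199.0 ≈ 199 turns.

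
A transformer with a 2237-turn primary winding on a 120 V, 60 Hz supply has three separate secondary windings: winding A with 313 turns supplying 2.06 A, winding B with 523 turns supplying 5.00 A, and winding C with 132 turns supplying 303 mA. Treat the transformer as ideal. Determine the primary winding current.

V_A = 120 × 313/2237 = 16.790 V; V_B = 120 × 523/2237 = 28.055 V; V_C = 120 × 132/2237 = 7.0809 V.
P_out = V_A I_A + V_B I_B + V_C I_C = 16.790×2.06 + 28.055×5.00 + 7.0809×0.303 = 34.588 + 140.28 + 2.1455 = 177.01 W.
Ideal ⇒ P_in = P_out, so I_p = P_out/V_p = 177.01/120 = 1.48 A.

I_p ≈ 1.48 A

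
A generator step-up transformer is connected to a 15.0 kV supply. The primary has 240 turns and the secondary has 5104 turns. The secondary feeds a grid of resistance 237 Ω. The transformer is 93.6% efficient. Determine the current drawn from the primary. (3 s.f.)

V_s = 15000 × 5104/240 = 319000 V.
I_s = V_s/R = 319000/237 = 1346.0 A.
P_out = V_s I_s = 319000 × 1346.0 = 4.2937×10^8 W.
P_in = P_out/η = 4.2937×10^8/0.936 = 4.5873×10^8 W.
I_p = P_in/V_p = 4.5873×10^8/15000 = 30600 A.

I_p ≈ 30600 A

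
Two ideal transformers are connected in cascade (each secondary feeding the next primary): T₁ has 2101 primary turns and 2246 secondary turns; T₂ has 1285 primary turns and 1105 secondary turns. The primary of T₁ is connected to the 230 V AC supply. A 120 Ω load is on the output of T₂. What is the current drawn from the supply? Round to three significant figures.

I_supply ≈ 1.62 A

Secondary of T₁: V = 230.00 × 2246/2101 = 245.87 V.
Secondary of T₂: V = 245.87 × 1105/1285 = 211.43 V.
I_load = 211.43/120 = 1.7619 A, so P_out = 211.43 × 1.7619 = 372.53 W.
All ideal ⇒ P_in = P_out, so I_supply = 372.53/230 = 1.62 A.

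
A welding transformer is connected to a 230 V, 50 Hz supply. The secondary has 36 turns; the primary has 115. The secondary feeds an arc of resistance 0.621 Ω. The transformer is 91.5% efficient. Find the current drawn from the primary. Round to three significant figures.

I_p ≈ 39.7 A

V_s = 230 × 36/115 = 72.000 V.
I_s = V_s/R = 72.000/0.621 = 115.94 A.
P_out = V_s I_s = 72.000 × 115.94 = 8347.8 W.
P_in = P_out/η = 8347.8/0.915 = 9123.3 W.
I_p = P_in/V_p = 9123.3/230 = 39.7 A.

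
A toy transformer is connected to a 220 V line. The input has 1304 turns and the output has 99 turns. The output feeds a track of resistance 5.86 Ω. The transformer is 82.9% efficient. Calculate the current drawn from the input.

I_in ≈ 0.261 A

V_out = 220 × 99/1304 = 16.702 V.
I_out = V_out/R = 16.702/5.86 = 2.8502 A.
P_out = V_out I_out = 16.702 × 2.8502 = 47.606 W.
P_in = P_out/η = 47.606/0.829 = 57.426 W.
I_in = P_in/V_in = 57.426/220 = 0.261 A.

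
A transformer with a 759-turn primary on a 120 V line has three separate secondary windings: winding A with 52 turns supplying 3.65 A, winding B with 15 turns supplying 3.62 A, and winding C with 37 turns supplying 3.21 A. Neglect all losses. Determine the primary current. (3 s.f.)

V_A = 120 × 52/759 = 8.2213 V; V_B = 120 × 15/759 = 2.3715 V; V_C = 120 × 37/759 = 5.8498 V.
P_out = V_A I_A + V_B I_B + V_C I_C = 8.2213×3.65 + 2.3715×3.62 + 5.8498×3.21 = 30.008 + 8.5850 + 18.778 = 57.371 W.
Ideal ⇒ P_in = P_out, so I_p = P_out/V_p = 57.371/120 = 0.478 A.

I_p ≈ 0.478 A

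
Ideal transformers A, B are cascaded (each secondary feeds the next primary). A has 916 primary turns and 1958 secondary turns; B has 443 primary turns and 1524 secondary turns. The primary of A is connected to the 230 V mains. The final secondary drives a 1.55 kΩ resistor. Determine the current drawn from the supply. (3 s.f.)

After A: V = 230.00 × 1958/916 = 491.64 V.
After B: V = 491.64 × 1524/443 = 1691.3 V.
I_load = 1691.3/1550 = 1.0912 A, so P_out = 1691.3 × 1.0912 = 1845.5 W.
All ideal ⇒ P_in = P_out, so I_supply = 1845.5/230 = 8.02 A.

I_supply ≈ 8.02 A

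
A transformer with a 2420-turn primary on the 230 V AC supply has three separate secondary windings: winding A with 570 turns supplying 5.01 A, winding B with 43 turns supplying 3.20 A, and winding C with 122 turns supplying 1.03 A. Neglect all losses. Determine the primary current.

I_p ≈ 1.29 A

V_A = 230 × 570/2420 = 54.174 V; V_B = 230 × 43/2420 = 4.0868 V; V_C = 230 × 122/2420 = 11.595 V.
P_out = V_A I_A + V_B I_B + V_C I_C = 54.174×5.01 + 4.0868×3.20 + 11.595×1.03 = 271.41 + 13.078 + 11.943 = 296.43 W.
Ideal ⇒ P_in = P_out, so I_p = P_out/V_p = 296.43/230 = 1.29 A.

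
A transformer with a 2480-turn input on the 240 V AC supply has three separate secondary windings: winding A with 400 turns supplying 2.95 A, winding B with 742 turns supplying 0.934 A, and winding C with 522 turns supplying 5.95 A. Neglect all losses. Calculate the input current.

V_A = 240 × 400/2480 = 38.710 V; V_B = 240 × 742/2480 = 71.806 V; V_C = 240 × 522/2480 = 50.516 V.
P_out = V_A I_A + V_B I_B + V_C I_C = 38.710×2.95 + 71.806×0.934 + 50.516×5.95 = 114.19 + 67.067 + 300.57 = 481.83 W.
Ideal ⇒ P_in = P_out, so I_in = P_out/V_in = 481.83/240 = 2.01 A.

I_in ≈ 2.01 A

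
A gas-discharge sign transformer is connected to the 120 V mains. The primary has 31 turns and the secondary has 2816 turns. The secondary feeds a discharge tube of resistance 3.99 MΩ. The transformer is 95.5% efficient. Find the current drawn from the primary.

I_p ≈ 0.260 A

V_s = 120 × 2816/31 = 10901 V.
I_s = V_s/R = 10901/(3.99×10^6) = 0.0027320 A.
P_out = V_s I_s = 10901 × 0.0027320 = 29.780 W.
P_in = P_out/η = 29.780/0.955 = 31.184 W.
I_p = P_in/V_p = 31.184/120 = 0.260 A.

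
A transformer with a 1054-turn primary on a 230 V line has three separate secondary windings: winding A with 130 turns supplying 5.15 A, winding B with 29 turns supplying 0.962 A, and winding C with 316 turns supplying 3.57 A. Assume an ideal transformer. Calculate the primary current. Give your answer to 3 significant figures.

I_p ≈ 1.73 A

V_A = 230 × 130/1054 = 28.368 V; V_B = 230 × 29/1054 = 6.3283 V; V_C = 230 × 316/1054 = 68.956 V.
P_out = V_A I_A + V_B I_B + V_C I_C = 28.368×5.15 + 6.3283×0.962 + 68.956×3.57 = 146.10 + 6.0878 + 246.17 = 398.36 W.
Ideal ⇒ P_in = P_out, so I_p = P_out/V_p = 398.36/230 = 1.73 A.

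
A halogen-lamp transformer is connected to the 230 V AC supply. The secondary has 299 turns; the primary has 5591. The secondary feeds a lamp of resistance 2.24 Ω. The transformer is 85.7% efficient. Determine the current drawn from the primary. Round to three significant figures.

V_s = 230 × 299/5591 = 12.300 V.
I_s = V_s/R = 12.300/2.24 = 5.4911 A.
P_out = V_s I_s = 12.300 × 5.4911 = 67.542 W.
P_in = P_out/η = 67.542/0.857 = 78.812 W.
I_p = P_in/V_p = 78.812/230 = 0.343 A.

I_p ≈ 0.343 A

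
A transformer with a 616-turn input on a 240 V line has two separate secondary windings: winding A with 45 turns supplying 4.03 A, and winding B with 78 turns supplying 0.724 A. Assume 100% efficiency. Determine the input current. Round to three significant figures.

V_A = 240 × 45/616 = 17.532 V; V_B = 240 × 78/616 = 30.390 V.
P_out = V_A I_A + V_B I_B = 17.532×4.03 + 30.390×0.724 = 70.656 + 22.002 = 92.658 W.
Ideal ⇒ P_in = P_out, so I_in = P_out/V_in = 92.658/240 = 0.386 A.

I_in ≈ 0.386 A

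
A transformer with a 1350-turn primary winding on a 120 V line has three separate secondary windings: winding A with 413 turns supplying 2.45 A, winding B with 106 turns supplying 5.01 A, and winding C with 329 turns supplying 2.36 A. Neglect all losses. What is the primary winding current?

V_A = 120 × 413/1350 = 36.711 V; V_B = 120 × 106/1350 = 9.4222 V; V_C = 120 × 329/1350 = 29.244 V.
P_out = V_A I_A + V_B I_B + V_C I_C = 36.711×2.45 + 9.4222×5.01 + 29.244×2.36 = 89.942 + 47.205 + 69.017 = 206.16 W.
Ideal ⇒ P_in = P_out, so I_p = P_out/V_p = 206.16/120 = 1.72 A.

I_p ≈ 1.72 A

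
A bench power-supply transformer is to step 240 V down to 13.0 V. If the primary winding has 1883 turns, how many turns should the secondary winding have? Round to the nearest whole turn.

N_s = 102 turns

N_s/N_p = V_s/V_p, so N_s = 1883 × 13.0/240 = 102.0 ≈ 102 turns.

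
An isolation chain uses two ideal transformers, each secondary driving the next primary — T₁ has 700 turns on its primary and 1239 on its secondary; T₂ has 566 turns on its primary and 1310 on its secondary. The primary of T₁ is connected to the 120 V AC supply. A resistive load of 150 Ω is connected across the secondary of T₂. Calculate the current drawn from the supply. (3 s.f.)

I_supply ≈ 13.4 A

After T₁: V = 120.00 × 1239/700 = 212.40 V.
After T₂: V = 212.40 × 1310/566 = 491.60 V.
I_load = 491.60/150 = 3.2773 A, so P_out = 491.60 × 3.2773 = 1611.1 W.
All ideal ⇒ P_in = P_out, so I_supply = 1611.1/120 = 13.4 A.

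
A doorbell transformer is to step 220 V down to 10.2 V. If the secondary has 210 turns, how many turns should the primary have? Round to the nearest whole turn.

N_p = 4529 turns

N_p/N_s = V_p/V_s, so N_p = 210 × 220/10.2 = 4529.4 ≈ 4529 turns.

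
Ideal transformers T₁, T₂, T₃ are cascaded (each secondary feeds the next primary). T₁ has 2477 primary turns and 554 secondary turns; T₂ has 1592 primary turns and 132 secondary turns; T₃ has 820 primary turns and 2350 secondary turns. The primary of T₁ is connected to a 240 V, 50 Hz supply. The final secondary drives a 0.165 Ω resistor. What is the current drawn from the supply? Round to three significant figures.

I_supply ≈ 4.11 A

After T₁: V = 240.00 × 554/2477 = 53.678 V.
After T₂: V = 53.678 × 132/1592 = 4.4507 V.
After T₃: V = 4.4507 × 2350/820 = 12.755 V.
I_load = 12.755/0.165 = 77.303 A, so P_out = 12.755 × 77.303 = 986.00 W.
All ideal ⇒ P_in = P_out, so I_supply = 986.00/240 = 4.11 A.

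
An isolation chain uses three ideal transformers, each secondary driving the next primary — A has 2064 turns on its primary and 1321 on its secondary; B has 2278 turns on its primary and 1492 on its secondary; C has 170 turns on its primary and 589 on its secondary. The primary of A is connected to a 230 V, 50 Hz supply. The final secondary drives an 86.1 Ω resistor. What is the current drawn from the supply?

I_supply ≈ 5.63 A

Secondary of A: V = 230.00 × 1321/2064 = 147.20 V.
Secondary of B: V = 147.20 × 1492/2278 = 96.413 V.
Secondary of C: V = 96.413 × 589/170 = 334.04 V.
I_load = 334.04/86.1 = 3.8797 A, so P_out = 334.04 × 3.8797 = 1296.0 W.
All ideal ⇒ P_in = P_out, so I_supply = 1296.0/230 = 5.63 A.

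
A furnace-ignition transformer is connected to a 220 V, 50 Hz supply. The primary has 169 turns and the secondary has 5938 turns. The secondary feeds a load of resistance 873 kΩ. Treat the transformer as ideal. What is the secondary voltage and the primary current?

V_s = V_p × N_s/N_p = 220 × 5938/169 = 7729.9 V.
I_s = V_s/R = 7729.9/873000 = 0.0088545 A.
I_p = I_s × N_s/N_p = 0.0088545 × 5938/169 = 0.311 A.

V_s ≈ 7730 V, I_p ≈ 0.311 A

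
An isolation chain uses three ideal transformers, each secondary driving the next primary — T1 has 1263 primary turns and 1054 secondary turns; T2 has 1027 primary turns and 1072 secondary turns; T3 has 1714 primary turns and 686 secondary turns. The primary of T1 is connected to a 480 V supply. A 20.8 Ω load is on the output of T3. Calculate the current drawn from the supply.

After T1: V = 480.00 × 1054/1263 = 400.57 V.
After T2: V = 400.57 × 1072/1027 = 418.12 V.
After T3: V = 418.12 × 686/1714 = 167.35 V.
I_load = 167.35/20.8 = 8.0455 A, so P_out = 167.35 × 8.0455 = 1346.4 W.
All ideal ⇒ P_in = P_out, so I_supply = 1346.4/480 = 2.80 A.

I_supply ≈ 2.80 A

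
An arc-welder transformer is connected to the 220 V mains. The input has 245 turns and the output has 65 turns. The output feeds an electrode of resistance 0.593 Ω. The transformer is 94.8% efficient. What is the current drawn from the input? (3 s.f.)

V_out = 220 × 65/245 = 58.367 V.
I_out = V_out/R = 58.367/0.593 = 98.427 A.
P_out = V_out I_out = 58.367 × 98.427 = 5744.9 W.
P_in = P_out/η = 5744.9/0.948 = 6060.1 W.
I_in = P_in/V_in = 6060.1/220 = 27.5 A.

I_in ≈ 27.5 A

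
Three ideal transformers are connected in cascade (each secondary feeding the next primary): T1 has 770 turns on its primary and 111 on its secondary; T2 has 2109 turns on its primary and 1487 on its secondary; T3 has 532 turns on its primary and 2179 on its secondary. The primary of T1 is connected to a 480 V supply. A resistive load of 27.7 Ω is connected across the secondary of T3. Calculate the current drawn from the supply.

Secondary of T1: V = 480.00 × 111/770 = 69.195 V.
Secondary of T2: V = 69.195 × 1487/2109 = 48.787 V.
Secondary of T3: V = 48.787 × 2179/532 = 199.83 V.
I_load = 199.83/27.7 = 7.2140 A, so P_out = 199.83 × 7.2140 = 1441.5 W.
All ideal ⇒ P_in = P_out, so I_supply = 1441.5/480 = 3.00 A.

I_supply ≈ 3.00 A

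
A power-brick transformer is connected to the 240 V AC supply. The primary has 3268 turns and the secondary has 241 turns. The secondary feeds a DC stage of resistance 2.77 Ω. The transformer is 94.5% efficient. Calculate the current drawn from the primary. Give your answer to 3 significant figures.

V_s = 240 × 241/3268 = 17.699 V.
I_s = V_s/R = 17.699/2.77 = 6.3895 A.
P_out = V_s I_s = 17.699 × 6.3895 = 113.09 W.
P_in = P_out/η = 113.09/0.945 = 119.67 W.
I_p = P_in/V_p = 119.67/240 = 0.499 A.

I_p ≈ 0.499 A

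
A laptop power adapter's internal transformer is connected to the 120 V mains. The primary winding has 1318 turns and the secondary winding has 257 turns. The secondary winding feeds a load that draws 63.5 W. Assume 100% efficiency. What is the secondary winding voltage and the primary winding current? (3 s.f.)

V_s ≈ 23.4 V, I_p ≈ 0.529 A

V_s = V_p × N_s/N_p = 120 × 257/1318 = 23.399 V.
I_s = P/V_s = 63.5/23.399 = 2.7138 A.
I_p = I_s × N_s/N_p = 2.7138 × 257/1318 = 0.529 A.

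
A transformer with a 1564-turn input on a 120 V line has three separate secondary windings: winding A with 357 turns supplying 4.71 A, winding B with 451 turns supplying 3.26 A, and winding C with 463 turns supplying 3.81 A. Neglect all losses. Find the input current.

V_A = 120 × 357/1564 = 27.391 V; V_B = 120 × 451/1564 = 34.604 V; V_C = 120 × 463/1564 = 35.524 V.
P_out = V_A I_A + V_B I_B + V_C I_C = 27.391×4.71 + 34.604×3.26 + 35.524×3.81 = 129.01 + 112.81 + 135.35 = 377.17 W.
Ideal ⇒ P_in = P_out, so I_in = P_out/V_in = 377.17/120 = 3.14 A.

I_in ≈ 3.14 A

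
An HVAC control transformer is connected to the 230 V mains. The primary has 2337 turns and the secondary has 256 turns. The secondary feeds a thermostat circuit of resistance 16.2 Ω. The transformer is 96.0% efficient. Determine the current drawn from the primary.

V_s = 230 × 256/2337 = 25.195 V.
I_s = V_s/R = 25.195/16.2 = 1.5552 A.
P_out = V_s I_s = 25.195 × 1.5552 = 39.183 W.
P_in = P_out/η = 39.183/0.960 = 40.816 W.
I_p = P_in/V_p = 40.816/230 = 0.177 A.

I_p ≈ 0.177 A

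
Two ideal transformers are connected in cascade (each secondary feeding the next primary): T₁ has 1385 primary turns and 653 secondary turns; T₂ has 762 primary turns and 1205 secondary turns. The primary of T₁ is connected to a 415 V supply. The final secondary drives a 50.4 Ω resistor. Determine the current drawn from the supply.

Secondary of T₁: V = 415.00 × 653/1385 = 195.66 V.
Secondary of T₂: V = 195.66 × 1205/762 = 309.42 V.
I_load = 309.42/50.4 = 6.1392 A, so P_out = 309.42 × 6.1392 = 1899.6 W.
All ideal ⇒ P_in = P_out, so I_supply = 1899.6/415 = 4.58 A.

I_supply ≈ 4.58 A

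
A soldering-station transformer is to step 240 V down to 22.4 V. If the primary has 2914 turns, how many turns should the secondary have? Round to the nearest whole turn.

N_s/N_p = V_s/V_p, so N_s = 2914 × 22.4/240 = 272.0 ≈ 272 turns.

N_s = 272 turns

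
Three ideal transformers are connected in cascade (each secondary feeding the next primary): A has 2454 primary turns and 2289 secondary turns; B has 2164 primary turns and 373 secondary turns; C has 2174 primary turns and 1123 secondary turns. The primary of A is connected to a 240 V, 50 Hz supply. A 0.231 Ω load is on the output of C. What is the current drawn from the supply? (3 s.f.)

Secondary of A: V = 240.00 × 2289/2454 = 223.86 V.
Secondary of B: V = 223.86 × 373/2164 = 38.586 V.
Secondary of C: V = 38.586 × 1123/2174 = 19.932 V.
I_load = 19.932/0.231 = 86.286 A, so P_out = 19.932 × 86.286 = 1719.9 W.
All ideal ⇒ P_in = P_out, so I_supply = 1719.9/240 = 7.17 A.

I_supply ≈ 7.17 A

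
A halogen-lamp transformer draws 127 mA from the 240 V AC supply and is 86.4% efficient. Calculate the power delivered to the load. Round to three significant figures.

P_out ≈ 26.3 W

P_in = V_p I_p = 240 × 0.127 = 30.480 W.
P_out = η P_in = 0.864 × 30.480 = 26.3 W.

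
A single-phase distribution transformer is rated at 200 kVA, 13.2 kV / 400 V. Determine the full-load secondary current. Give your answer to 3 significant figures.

I_s ≈ 500 A

I_s = S/V_s = 200000/400 = 500 A.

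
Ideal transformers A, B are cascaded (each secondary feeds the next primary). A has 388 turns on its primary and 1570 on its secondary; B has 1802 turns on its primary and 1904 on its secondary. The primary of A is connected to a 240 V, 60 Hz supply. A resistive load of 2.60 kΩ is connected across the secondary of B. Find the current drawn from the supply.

Secondary of A: V = 240.00 × 1570/388 = 971.13 V.
Secondary of B: V = 971.13 × 1904/1802 = 1026.1 V.
I_load = 1026.1/2600 = 0.39466 A, so P_out = 1026.1 × 0.39466 = 404.96 W.
All ideal ⇒ P_in = P_out, so I_supply = 404.96/240 = 1.69 A.

I_supply ≈ 1.69 A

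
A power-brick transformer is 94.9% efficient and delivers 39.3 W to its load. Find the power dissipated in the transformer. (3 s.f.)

P_in = P_out/η = 39.3/0.949 = 41.4120 W.
P_loss = P_in − P_out = 41.4120 − 39.3 = 2.11 W.

P_loss ≈ 2.11 W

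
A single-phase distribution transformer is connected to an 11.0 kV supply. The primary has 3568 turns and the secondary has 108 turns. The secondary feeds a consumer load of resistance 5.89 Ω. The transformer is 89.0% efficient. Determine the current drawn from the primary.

V_s = 11000 × 108/3568 = 332.96 V.
I_s = V_s/R = 332.96/5.89 = 56.530 A.
P_out = V_s I_s = 332.96 × 56.530 = 18822 W.
P_in = P_out/η = 18822/0.890 = 21148 W.
I_p = P_in/V_p = 21148/11000 = 1.92 A.

I_p ≈ 1.92 A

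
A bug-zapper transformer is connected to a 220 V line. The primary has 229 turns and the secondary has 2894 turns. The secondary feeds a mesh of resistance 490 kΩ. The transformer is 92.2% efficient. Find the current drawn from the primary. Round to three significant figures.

V_s = 220 × 2894/229 = 2780.3 V.
I_s = V_s/R = 2780.3/490000 = 0.0056740 A.
P_out = V_s I_s = 2780.3 × 0.0056740 = 15.775 W.
P_in = P_out/η = 15.775/0.922 = 17.110 W.
I_p = P_in/V_p = 17.110/220 = 0.0778 A.

I_p ≈ 0.0778 A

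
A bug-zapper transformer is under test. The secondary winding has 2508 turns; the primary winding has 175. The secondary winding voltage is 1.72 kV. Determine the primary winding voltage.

V_p ≈ 120 V

V_p/V_s = N_p/N_s, so V_p = 1720 × 175/2508 = 120 V.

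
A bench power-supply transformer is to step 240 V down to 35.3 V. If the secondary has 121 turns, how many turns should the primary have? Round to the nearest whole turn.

N_p = 823 turns

N_p/N_s = V_p/V_s, so N_p = 121 × 240/35.3 = 822.7 ≈ 823 turns.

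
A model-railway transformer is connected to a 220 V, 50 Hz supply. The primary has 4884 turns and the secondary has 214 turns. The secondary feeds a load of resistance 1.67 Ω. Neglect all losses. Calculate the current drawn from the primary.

I_p ≈ 0.253 A

V_s = V_p × N_s/N_p = 220 × 214/4884 = 9.6396 V.
I_s = V_s/R = 9.6396/1.67 = 5.7722 A.
For an ideal transformer I_p N_p = I_s N_s, so I_p = 5.7722 × 214/4884 = 0.253 A.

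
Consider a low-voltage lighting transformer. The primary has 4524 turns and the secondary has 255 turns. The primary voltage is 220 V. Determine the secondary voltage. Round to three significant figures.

V_s ≈ 12.4 V

V_s/V_p = N_s/N_p, so V_s = 220 × 255/4524 = 12.4 V.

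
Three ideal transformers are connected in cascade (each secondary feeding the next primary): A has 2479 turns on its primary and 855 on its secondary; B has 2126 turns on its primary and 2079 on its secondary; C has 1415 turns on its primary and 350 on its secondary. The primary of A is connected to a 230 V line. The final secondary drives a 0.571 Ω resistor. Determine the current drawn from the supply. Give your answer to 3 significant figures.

After A: V = 230.00 × 855/2479 = 79.326 V.
After B: V = 79.326 × 2079/2126 = 77.573 V.
After C: V = 77.573 × 350/1415 = 19.188 V.
I_load = 19.188/0.571 = 33.603 A, so P_out = 19.188 × 33.603 = 644.77 W.
All ideal ⇒ P_in = P_out, so I_supply = 644.77/230 = 2.80 A.

I_supply ≈ 2.80 A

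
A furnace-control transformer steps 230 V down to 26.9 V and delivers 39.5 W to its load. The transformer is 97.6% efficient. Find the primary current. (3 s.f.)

I_p ≈ 0.176 A

P_in = P_out/η = 39.5/0.976 = 40.471 W.
I_p = P_in/V_p = 40.471/230 = 0.176 A.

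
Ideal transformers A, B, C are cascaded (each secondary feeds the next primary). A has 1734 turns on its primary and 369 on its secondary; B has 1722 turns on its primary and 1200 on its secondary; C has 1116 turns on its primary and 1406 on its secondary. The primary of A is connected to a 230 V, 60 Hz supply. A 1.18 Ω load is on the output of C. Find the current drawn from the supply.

I_supply ≈ 6.80 A

Secondary of A: V = 230.00 × 369/1734 = 48.945 V.
Secondary of B: V = 48.945 × 1200/1722 = 34.108 V.
Secondary of C: V = 34.108 × 1406/1116 = 42.971 V.
I_load = 42.971/1.18 = 36.416 A, so P_out = 42.971 × 36.416 = 1564.8 W.
All ideal ⇒ P_in = P_out, so I_supply = 1564.8/230 = 6.80 A.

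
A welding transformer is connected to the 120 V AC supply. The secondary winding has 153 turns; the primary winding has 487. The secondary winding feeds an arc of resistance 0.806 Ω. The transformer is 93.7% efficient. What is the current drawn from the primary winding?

V_s = 120 × 153/487 = 37.700 V.
I_s = V_s/R = 37.700/0.806 = 46.774 A.
P_out = V_s I_s = 37.700 × 46.774 = 1763.4 W.
P_in = P_out/η = 1763.4/0.937 = 1882.0 W.
I_p = P_in/V_p = 1882.0/120 = 15.7 A.

I_p ≈ 15.7 A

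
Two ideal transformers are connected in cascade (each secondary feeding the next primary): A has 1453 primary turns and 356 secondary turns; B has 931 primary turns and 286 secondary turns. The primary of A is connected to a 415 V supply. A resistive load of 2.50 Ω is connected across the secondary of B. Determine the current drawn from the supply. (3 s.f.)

After A: V = 415.00 × 356/1453 = 101.68 V.
After B: V = 101.68 × 286/931 = 31.236 V.
I_load = 31.236/2.50 = 12.494 A, so P_out = 31.236 × 12.494 = 390.26 W.
All ideal ⇒ P_in = P_out, so I_supply = 390.26/415 = 0.940 A.

I_supply ≈ 0.940 A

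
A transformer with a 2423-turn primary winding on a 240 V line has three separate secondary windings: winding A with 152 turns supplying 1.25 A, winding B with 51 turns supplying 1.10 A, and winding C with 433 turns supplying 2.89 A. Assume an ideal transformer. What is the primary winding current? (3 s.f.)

V_A = 240 × 152/2423 = 15.056 V; V_B = 240 × 51/2423 = 5.0516 V; V_C = 240 × 433/2423 = 42.889 V.
P_out = V_A I_A + V_B I_B + V_C I_C = 15.056×1.25 + 5.0516×1.10 + 42.889×2.89 = 18.820 + 5.5567 + 123.95 = 148.33 W.
Ideal ⇒ P_in = P_out, so I_p = P_out/V_p = 148.33/240 = 0.618 A.

I_p ≈ 0.618 A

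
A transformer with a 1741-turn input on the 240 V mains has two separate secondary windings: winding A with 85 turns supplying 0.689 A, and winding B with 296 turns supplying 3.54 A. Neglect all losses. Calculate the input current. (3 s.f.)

I_in ≈ 0.635 A

V_A = 240 × 85/1741 = 11.717 V; V_B = 240 × 296/1741 = 40.804 V.
P_out = V_A I_A + V_B I_B = 11.717×0.689 + 40.804×3.54 = 8.0733 + 144.45 = 152.52 W.
Ideal ⇒ P_in = P_out, so I_in = P_out/V_in = 152.52/240 = 0.635 A.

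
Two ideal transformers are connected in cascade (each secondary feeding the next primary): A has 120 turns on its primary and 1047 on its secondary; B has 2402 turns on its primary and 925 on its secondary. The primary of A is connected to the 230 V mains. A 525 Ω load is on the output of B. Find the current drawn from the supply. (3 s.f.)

I_supply ≈ 4.95 A

After A: V = 230.00 × 1047/120 = 2006.8 V.
After B: V = 2006.8 × 925/2402 = 772.79 V.
I_load = 772.79/525 = 1.4720 A, so P_out = 772.79 × 1.4720 = 1137.5 W.
All ideal ⇒ P_in = P_out, so I_supply = 1137.5/230 = 4.95 A.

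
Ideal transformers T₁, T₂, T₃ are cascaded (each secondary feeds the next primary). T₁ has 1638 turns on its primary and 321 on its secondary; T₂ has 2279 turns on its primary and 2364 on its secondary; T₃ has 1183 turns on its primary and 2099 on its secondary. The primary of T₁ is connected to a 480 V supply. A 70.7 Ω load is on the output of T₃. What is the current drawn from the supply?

After T₁: V = 480.00 × 321/1638 = 94.066 V.
After T₂: V = 94.066 × 2364/2279 = 97.574 V.
After T₃: V = 97.574 × 2099/1183 = 173.13 V.
I_load = 173.13/70.7 = 2.4487 A, so P_out = 173.13 × 2.4487 = 423.94 W.
All ideal ⇒ P_in = P_out, so I_supply = 423.94/480 = 0.883 A.

I_supply ≈ 0.883 A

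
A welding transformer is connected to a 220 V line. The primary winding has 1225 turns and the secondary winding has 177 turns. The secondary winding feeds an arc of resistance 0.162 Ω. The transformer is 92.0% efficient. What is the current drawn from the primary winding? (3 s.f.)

V_s = 220 × 177/1225 = 31.788 V.
I_s = V_s/R = 31.788/0.162 = 196.22 A.
P_out = V_s I_s = 31.788 × 196.22 = 6237.4 W.
P_in = P_out/η = 6237.4/0.920 = 6779.8 W.
I_p = P_in/V_p = 6779.8/220 = 30.8 A.

I_p ≈ 30.8 A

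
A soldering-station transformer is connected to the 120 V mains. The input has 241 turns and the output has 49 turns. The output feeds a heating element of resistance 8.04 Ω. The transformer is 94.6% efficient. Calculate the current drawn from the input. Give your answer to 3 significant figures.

I_in ≈ 0.652 A

V_out = 120 × 49/241 = 24.398 V.
I_out = V_out/R = 24.398/8.04 = 3.0346 A.
P_out = V_out I_out = 24.398 × 3.0346 = 74.040 W.
P_in = P_out/η = 74.040/0.946 = 78.266 W.
I_in = P_in/V_in = 78.266/120 = 0.652 A.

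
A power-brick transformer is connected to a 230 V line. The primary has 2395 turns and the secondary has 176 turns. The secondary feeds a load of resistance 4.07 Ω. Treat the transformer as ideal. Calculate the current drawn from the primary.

I_p ≈ 0.305 A

V_s = V_p × N_s/N_p = 230 × 176/2395 = 16.902 V.
I_s = V_s/R = 16.902/4.07 = 4.1528 A.
For an ideal transformer I_p N_p = I_s N_s, so I_p = 4.1528 × 176/2395 = 0.305 A.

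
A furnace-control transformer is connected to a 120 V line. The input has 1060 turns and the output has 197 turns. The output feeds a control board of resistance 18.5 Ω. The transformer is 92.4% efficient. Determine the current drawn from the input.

I_in ≈ 0.242 A

V_out = 120 × 197/1060 = 22.302 V.
I_out = V_out/R = 22.302/18.5 = 1.2055 A.
P_out = V_out I_out = 22.302 × 1.2055 = 26.885 W.
P_in = P_out/η = 26.885/0.924 = 29.096 W.
I_in = P_in/V_in = 29.096/120 = 0.242 A.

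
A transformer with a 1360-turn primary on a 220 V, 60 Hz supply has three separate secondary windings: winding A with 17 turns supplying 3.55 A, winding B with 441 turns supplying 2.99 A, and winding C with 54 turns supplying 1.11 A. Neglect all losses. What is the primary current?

V_A = 220 × 17/1360 = 2.7500 V; V_B = 220 × 441/1360 = 71.338 V; V_C = 220 × 54/1360 = 8.7353 V.
P_out = V_A I_A + V_B I_B + V_C I_C = 2.7500×3.55 + 71.338×2.99 + 8.7353×1.11 = 9.7625 + 213.30 + 9.6962 = 232.76 W.
Ideal ⇒ P_in = P_out, so I_p = P_out/V_p = 232.76/220 = 1.06 A.

I_p ≈ 1.06 A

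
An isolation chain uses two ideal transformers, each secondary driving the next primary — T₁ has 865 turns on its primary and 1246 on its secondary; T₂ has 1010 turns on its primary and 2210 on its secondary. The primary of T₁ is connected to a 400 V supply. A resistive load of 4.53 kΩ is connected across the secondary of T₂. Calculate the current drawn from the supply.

I_supply ≈ 0.877 A

Secondary of T₁: V = 400.00 × 1246/865 = 576.18 V.
Secondary of T₂: V = 576.18 × 2210/1010 = 1260.8 V.
I_load = 1260.8/4530 = 0.27831 A, so P_out = 1260.8 × 0.27831 = 350.89 W.
All ideal ⇒ P_in = P_out, so I_supply = 350.89/400 = 0.877 A.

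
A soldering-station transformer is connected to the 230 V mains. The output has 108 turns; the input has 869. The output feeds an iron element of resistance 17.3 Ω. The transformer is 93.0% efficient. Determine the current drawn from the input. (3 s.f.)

I_in ≈ 0.221 A

V_out = 230 × 108/869 = 28.585 V.
I_out = V_out/R = 28.585/17.3 = 1.6523 A.
P_out = V_out I_out = 28.585 × 1.6523 = 47.230 W.
P_in = P_out/η = 47.230/0.930 = 50.785 W.
I_in = P_in/V_in = 50.785/230 = 0.221 A.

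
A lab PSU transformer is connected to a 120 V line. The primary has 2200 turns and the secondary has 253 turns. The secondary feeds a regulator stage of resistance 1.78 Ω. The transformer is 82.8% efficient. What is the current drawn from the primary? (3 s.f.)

I_p ≈ 1.08 A

V_s = 120 × 253/2200 = 13.800 V.
I_s = V_s/R = 13.800/1.78 = 7.7528 A.
P_out = V_s I_s = 13.800 × 7.7528 = 106.99 W.
P_in = P_out/η = 106.99/0.828 = 129.21 W.
I_p = P_in/V_p = 129.21/120 = 1.08 A.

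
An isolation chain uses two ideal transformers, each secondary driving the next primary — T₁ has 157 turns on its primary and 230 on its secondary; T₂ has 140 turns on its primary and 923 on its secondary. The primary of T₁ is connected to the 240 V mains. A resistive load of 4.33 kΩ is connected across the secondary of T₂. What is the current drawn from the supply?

After T₁: V = 240.00 × 230/157 = 351.59 V.
After T₂: V = 351.59 × 923/140 = 2318.0 V.
I_load = 2318.0/4330 = 0.53533 A, so P_out = 2318.0 × 0.53533 = 1240.9 W.
All ideal ⇒ P_in = P_out, so I_supply = 1240.9/240 = 5.17 A.

I_supply ≈ 5.17 A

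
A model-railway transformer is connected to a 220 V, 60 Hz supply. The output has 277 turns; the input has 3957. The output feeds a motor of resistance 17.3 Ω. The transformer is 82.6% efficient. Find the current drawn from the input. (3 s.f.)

I_in ≈ 0.0754 A

V_out = 220 × 277/3957 = 15.401 V.
I_out = V_out/R = 15.401/17.3 = 0.89021 A.
P_out = V_out I_out = 15.401 × 0.89021 = 13.710 W.
P_in = P_out/η = 13.710/0.826 = 16.598 W.
I_in = P_in/V_in = 16.598/220 = 0.0754 A.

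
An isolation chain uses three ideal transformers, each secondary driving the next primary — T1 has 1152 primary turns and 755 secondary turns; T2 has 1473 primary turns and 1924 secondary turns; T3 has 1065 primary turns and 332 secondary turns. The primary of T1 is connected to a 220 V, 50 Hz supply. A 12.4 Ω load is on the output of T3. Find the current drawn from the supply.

After T1: V = 220.00 × 755/1152 = 144.18 V.
After T2: V = 144.18 × 1924/1473 = 188.33 V.
After T3: V = 188.33 × 332/1065 = 58.709 V.
I_load = 58.709/12.4 = 4.7346 A, so P_out = 58.709 × 4.7346 = 277.97 W.
All ideal ⇒ P_in = P_out, so I_supply = 277.97/220 = 1.26 A.

I_supply ≈ 1.26 A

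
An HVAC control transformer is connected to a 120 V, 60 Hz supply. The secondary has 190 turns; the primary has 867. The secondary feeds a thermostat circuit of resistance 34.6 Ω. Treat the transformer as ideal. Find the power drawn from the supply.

V_s = V_p × N_s/N_p = 120 × 190/867 = 26.298 V.
I_s = V_s/R = 26.298/34.6 = 0.76005 A.
I_p = I_s × N_s/N_p = 0.76005 × 190/867 = 0.16656 A.
P = V_p I_p = 120 × 0.16656 = 20.0 W.

P ≈ 20.0 W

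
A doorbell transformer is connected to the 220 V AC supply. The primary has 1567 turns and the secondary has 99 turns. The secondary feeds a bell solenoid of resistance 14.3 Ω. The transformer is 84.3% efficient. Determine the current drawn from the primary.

I_p ≈ 0.0728 A

V_s = 220 × 99/1567 = 13.899 V.
I_s = V_s/R = 13.899/14.3 = 0.97197 A.
P_out = V_s I_s = 13.899 × 0.97197 = 13.510 W.
P_in = P_out/η = 13.510/0.843 = 16.026 W.
I_p = P_in/V_p = 16.026/220 = 0.0728 A.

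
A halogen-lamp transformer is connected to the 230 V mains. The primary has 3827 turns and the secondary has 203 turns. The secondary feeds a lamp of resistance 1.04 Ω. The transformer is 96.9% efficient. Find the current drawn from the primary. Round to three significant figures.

I_p ≈ 0.642 A

V_s = 230 × 203/3827 = 12.200 V.
I_s = V_s/R = 12.200/1.04 = 11.731 A.
P_out = V_s I_s = 12.200 × 11.731 = 143.12 W.
P_in = P_out/η = 143.12/0.969 = 147.70 W.
I_p = P_in/V_p = 147.70/230 = 0.642 A.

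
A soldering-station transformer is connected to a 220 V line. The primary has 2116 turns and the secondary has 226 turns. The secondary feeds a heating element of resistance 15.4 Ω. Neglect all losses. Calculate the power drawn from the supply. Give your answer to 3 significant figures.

V_s = V_p × N_s/N_p = 220 × 226/2116 = 23.497 V.
I_s = V_s/R = 23.497/15.4 = 1.5258 A.
I_p = I_s × N_s/N_p = 1.5258 × 226/2116 = 0.16296 A.
P = V_p I_p = 220 × 0.16296 = 35.9 W.

P ≈ 35.9 W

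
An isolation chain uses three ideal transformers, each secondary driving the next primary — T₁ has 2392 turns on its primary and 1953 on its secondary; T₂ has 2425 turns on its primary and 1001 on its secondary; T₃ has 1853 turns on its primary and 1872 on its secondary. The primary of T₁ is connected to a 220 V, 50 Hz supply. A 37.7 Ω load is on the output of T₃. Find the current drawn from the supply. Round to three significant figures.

After T₁: V = 220.00 × 1953/2392 = 179.62 V.
After T₂: V = 179.62 × 1001/2425 = 74.146 V.
After T₃: V = 74.146 × 1872/1853 = 74.906 V.
I_load = 74.906/37.7 = 1.9869 A, so P_out = 74.906 × 1.9869 = 148.83 W.
All ideal ⇒ P_in = P_out, so I_supply = 148.83/220 = 0.677 A.

I_supply ≈ 0.677 A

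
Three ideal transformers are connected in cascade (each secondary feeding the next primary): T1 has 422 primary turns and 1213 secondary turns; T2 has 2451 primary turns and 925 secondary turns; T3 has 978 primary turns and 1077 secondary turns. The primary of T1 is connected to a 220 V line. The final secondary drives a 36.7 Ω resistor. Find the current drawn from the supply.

After T1: V = 220.00 × 1213/422 = 632.37 V.
After T2: V = 632.37 × 925/2451 = 238.65 V.
After T3: V = 238.65 × 1077/978 = 262.81 V.
I_load = 262.81/36.7 = 7.1611 A, so P_out = 262.81 × 7.1611 = 1882.0 W.
All ideal ⇒ P_in = P_out, so I_supply = 1882.0/220 = 8.55 A.

I_supply ≈ 8.55 A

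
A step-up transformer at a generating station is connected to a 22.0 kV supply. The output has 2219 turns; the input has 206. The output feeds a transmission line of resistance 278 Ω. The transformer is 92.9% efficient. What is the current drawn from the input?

I_in ≈ 9880 A

V_out = 22000 × 2219/206 = 236980 V.
I_out = V_out/R = 236980/278 = 852.45 A.
P_out = V_out I_out = 236980 × 852.45 = 2.0201×10^8 W.
P_in = P_out/η = 2.0201×10^8/0.929 = 2.1745×10^8 W.
I_in = P_in/V_in = 2.1745×10^8/22000 = 9880 A.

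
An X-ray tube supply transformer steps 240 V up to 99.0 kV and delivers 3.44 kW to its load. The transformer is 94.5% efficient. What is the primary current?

I_p ≈ 15.2 A

P_in = P_out/η = 3440/0.945 = 3640.2 W.
I_p = P_in/V_p = 3640.2/240 = 15.2 A.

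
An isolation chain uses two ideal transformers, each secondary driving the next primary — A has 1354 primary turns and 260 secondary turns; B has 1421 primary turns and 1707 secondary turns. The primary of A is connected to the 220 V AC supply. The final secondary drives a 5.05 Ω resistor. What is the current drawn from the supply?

Secondary of A: V = 220.00 × 260/1354 = 42.245 V.
Secondary of B: V = 42.245 × 1707/1421 = 50.748 V.
I_load = 50.748/5.05 = 10.049 A, so P_out = 50.748 × 10.049 = 509.97 W.
All ideal ⇒ P_in = P_out, so I_supply = 509.97/220 = 2.32 A.

I_supply ≈ 2.32 A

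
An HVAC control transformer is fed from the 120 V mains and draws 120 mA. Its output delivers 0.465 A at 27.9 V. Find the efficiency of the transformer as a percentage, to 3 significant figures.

P_in = 120 × 0.120 = 14.4000 W.
P_out = 27.9 × 0.465 = 12.9735 W.
η = P_out/P_in = 12.9735/14.4000 = 0.901.

η ≈ 90.1%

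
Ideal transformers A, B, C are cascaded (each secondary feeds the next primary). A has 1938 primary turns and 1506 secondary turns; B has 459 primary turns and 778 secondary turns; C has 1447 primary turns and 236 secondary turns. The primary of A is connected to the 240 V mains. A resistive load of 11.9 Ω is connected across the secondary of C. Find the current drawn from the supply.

I_supply ≈ 0.931 A

Secondary of A: V = 240.00 × 1506/1938 = 186.50 V.
Secondary of B: V = 186.50 × 778/459 = 316.12 V.
Secondary of C: V = 316.12 × 236/1447 = 51.558 V.
I_load = 51.558/11.9 = 4.3326 A, so P_out = 51.558 × 4.3326 = 223.38 W.
All ideal ⇒ P_in = P_out, so I_supply = 223.38/240 = 0.931 A.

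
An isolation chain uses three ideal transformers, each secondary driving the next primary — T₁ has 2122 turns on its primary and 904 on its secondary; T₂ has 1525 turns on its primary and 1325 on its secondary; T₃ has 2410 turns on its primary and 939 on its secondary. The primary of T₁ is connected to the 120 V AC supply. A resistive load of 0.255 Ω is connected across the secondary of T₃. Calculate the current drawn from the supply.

I_supply ≈ 9.79 A

Secondary of T₁: V = 120.00 × 904/2122 = 51.122 V.
Secondary of T₂: V = 51.122 × 1325/1525 = 44.417 V.
Secondary of T₃: V = 44.417 × 939/2410 = 17.306 V.
I_load = 17.306/0.255 = 67.867 A, so P_out = 17.306 × 67.867 = 1174.5 W.
All ideal ⇒ P_in = P_out, so I_supply = 1174.5/120 = 9.79 A.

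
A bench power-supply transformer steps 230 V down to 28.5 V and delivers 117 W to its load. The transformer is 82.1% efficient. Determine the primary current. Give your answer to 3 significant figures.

P_in = P_out/η = 117/0.821 = 142.51 W.
I_p = P_in/V_p = 142.51/230 = 0.620 A.

I_p ≈ 0.620 A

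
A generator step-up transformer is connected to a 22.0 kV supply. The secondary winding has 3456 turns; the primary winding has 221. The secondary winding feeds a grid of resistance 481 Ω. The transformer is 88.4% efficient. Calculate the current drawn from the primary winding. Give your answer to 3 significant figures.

I_p ≈ 12700 A

V_s = 22000 × 3456/221 = 344040 V.
I_s = V_s/R = 344040/481 = 715.25 A.
P_out = V_s I_s = 344040 × 715.25 = 2.4607×10^8 W.
P_in = P_out/η = 2.4607×10^8/0.884 = 2.7836×10^8 W.
I_p = P_in/V_p = 2.7836×10^8/22000 = 12700 A.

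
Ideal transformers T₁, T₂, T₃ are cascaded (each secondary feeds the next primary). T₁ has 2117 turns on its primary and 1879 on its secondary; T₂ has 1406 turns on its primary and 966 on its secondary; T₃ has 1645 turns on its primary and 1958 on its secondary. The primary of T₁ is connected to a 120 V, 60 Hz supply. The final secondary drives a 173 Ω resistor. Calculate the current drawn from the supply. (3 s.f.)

I_supply ≈ 0.365 A

Secondary of T₁: V = 120.00 × 1879/2117 = 106.51 V.
Secondary of T₂: V = 106.51 × 966/1406 = 73.178 V.
Secondary of T₃: V = 73.178 × 1958/1645 = 87.102 V.
I_load = 87.102/173 = 0.50348 A, so P_out = 87.102 × 0.50348 = 43.854 W.
All ideal ⇒ P_in = P_out, so I_supply = 43.854/120 = 0.365 A.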